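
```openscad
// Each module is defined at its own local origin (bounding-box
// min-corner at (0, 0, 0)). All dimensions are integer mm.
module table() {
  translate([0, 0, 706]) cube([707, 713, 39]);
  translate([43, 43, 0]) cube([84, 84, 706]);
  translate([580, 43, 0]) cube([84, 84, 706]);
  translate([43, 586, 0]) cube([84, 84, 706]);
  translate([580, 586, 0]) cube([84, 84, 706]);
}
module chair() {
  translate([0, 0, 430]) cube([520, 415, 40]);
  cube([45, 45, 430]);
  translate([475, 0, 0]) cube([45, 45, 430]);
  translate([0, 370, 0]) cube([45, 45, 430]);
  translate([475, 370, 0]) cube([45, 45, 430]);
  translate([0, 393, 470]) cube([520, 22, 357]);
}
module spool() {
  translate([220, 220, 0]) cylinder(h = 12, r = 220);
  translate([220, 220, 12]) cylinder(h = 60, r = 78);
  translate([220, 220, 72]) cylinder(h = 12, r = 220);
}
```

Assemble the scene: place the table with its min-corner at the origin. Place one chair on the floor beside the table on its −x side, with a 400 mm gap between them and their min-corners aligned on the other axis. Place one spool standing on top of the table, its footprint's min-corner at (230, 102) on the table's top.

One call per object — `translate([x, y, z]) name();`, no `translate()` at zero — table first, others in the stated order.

table();
translate([-920, 0, 0]) chair();
translate([230, 102, 745]) spool();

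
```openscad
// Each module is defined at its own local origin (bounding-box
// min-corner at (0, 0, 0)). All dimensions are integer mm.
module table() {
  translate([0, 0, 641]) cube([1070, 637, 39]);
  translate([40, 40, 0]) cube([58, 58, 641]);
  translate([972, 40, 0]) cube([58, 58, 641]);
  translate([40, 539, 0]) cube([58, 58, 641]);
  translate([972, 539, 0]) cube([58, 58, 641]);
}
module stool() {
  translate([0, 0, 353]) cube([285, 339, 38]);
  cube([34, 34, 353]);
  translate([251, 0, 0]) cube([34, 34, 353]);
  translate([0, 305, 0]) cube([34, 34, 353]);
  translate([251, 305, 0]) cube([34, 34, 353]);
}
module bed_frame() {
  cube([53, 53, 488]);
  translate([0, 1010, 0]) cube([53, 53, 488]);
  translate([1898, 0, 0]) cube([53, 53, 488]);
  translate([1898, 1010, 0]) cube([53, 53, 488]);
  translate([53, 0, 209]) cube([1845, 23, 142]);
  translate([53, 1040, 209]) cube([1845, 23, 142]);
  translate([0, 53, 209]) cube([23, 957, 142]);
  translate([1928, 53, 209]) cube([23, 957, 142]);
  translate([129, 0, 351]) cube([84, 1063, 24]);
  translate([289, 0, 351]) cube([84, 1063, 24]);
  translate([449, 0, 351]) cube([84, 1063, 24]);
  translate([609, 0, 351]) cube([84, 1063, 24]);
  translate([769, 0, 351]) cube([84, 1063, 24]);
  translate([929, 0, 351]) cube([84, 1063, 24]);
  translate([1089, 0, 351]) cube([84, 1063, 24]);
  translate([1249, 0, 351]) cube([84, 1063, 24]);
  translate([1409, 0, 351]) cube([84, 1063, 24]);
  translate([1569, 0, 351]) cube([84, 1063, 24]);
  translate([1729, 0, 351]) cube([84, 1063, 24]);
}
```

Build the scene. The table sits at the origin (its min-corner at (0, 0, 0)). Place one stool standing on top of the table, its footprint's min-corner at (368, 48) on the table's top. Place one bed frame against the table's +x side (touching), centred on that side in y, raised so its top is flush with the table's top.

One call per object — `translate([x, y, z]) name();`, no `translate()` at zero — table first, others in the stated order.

table();
translate([368, 48, 680]) stool();
translate([1070, -213, 192]) bed_frame();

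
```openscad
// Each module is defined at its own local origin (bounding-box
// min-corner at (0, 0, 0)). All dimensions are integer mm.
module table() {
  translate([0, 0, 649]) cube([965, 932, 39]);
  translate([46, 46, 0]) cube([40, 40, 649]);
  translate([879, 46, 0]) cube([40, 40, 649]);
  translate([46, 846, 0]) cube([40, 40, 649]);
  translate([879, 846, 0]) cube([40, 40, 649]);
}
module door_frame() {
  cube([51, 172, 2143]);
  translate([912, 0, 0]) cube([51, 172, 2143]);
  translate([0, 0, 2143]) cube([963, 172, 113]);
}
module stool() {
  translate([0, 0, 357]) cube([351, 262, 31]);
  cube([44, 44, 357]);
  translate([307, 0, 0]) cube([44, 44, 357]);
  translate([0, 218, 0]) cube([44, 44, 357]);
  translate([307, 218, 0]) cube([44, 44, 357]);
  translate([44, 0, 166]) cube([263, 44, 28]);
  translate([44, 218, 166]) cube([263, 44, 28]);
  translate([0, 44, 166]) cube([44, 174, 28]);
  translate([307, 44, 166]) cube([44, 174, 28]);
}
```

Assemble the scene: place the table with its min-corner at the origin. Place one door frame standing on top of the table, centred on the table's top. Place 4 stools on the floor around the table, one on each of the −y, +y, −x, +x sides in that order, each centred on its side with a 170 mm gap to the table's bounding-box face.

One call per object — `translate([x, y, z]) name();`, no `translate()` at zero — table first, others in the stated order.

table();
translate([1, 380, 688]) door_frame();
translate([307, -432, 0]) stool();
translate([307, 1102, 0]) stool();
translate([-521, 335, 0]) stool();
translate([1135, 335, 0]) stool();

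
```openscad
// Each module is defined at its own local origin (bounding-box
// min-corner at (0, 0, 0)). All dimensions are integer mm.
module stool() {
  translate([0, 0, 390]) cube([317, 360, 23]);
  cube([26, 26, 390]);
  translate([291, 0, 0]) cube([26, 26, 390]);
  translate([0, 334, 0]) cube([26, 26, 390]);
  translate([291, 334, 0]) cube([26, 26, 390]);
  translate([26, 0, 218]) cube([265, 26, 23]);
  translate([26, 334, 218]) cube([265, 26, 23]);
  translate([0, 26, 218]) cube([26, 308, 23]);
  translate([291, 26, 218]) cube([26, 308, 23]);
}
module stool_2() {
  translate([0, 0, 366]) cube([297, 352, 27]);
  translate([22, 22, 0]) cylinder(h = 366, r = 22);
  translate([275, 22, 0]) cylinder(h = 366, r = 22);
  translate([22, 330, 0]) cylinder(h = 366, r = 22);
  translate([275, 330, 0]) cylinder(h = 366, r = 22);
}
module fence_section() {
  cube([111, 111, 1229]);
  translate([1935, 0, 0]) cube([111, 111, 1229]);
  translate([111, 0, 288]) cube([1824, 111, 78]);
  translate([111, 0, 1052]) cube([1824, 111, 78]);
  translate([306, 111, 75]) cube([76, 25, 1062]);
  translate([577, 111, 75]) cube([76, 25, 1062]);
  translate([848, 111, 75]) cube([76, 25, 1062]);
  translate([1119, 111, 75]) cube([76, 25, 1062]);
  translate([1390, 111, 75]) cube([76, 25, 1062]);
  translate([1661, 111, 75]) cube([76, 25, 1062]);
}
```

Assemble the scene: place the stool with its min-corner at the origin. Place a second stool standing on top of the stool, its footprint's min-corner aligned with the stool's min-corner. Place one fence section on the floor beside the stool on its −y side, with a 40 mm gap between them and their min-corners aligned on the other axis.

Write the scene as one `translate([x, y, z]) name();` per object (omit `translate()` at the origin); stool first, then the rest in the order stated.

stool();
translate([0, 0, 413]) stool_2();
translate([0, -176, 0]) fence_section();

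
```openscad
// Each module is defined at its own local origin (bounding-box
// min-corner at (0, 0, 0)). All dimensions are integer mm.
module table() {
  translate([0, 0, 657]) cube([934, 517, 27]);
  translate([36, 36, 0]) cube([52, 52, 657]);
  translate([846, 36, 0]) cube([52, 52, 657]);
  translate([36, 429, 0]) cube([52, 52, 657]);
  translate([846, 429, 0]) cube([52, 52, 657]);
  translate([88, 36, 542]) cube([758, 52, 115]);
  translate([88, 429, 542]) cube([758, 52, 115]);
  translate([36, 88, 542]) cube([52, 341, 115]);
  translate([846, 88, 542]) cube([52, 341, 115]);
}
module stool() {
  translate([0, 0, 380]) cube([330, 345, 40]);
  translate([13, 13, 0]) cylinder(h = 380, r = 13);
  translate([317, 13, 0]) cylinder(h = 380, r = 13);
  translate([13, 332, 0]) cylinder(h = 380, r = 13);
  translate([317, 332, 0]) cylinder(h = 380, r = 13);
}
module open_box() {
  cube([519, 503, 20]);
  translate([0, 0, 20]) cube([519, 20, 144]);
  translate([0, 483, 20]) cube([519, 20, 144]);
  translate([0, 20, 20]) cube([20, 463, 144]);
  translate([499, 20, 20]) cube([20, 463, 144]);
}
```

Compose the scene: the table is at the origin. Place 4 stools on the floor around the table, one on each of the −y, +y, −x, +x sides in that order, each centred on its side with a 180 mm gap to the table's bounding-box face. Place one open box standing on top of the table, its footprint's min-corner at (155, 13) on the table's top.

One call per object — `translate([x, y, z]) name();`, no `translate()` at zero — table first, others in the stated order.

table();
translate([302, -525, 0]) stool();
translate([302, 697, 0]) stool();
translate([-510, 86, 0]) stool();
translate([1114, 86, 0]) stool();
translate([155, 13, 684]) open_box();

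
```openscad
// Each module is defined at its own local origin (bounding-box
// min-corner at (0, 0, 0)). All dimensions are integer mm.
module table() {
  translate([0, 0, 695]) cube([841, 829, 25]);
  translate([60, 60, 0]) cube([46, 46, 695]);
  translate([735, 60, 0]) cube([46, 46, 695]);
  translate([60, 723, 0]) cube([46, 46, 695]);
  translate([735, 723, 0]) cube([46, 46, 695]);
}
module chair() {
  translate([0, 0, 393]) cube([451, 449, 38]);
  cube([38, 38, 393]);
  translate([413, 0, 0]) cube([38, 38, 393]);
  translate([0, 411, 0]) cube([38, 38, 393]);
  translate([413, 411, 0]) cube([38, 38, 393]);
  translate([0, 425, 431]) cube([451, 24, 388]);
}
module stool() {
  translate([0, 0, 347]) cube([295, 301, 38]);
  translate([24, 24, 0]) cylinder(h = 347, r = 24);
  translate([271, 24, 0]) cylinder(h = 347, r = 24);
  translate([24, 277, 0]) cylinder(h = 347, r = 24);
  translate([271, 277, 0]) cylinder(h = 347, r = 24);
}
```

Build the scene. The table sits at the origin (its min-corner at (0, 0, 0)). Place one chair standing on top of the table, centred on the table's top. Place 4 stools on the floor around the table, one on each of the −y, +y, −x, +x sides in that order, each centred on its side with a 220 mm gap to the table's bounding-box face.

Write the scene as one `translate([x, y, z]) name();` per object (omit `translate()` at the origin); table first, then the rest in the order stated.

table();
translate([195, 190, 720]) chair();
translate([273, -521, 0]) stool();
translate([273, 1049, 0]) stool();
translate([-515, 264, 0]) stool();
translate([1061, 264, 0]) stool();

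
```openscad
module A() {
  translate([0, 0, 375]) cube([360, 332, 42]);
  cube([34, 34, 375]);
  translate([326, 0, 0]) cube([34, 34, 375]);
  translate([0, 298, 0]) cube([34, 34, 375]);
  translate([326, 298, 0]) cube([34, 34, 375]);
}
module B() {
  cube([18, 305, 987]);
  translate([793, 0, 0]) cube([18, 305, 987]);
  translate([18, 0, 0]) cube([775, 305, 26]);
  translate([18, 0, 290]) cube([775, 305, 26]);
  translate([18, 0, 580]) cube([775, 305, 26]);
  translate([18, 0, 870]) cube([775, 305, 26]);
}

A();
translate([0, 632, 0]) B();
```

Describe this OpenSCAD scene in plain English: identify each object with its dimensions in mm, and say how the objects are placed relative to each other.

A is a four-legged stool. The seat is 360×332 mm, 42 mm thick, top at z = 417 mm. It stands on four square legs, each 34×34 mm in cross-section, from z = 0 to the seat underside, each flush with a corner of the seat.

B is an open bookshelf. Two side panels, each 18 mm thick, 305 mm deep and 987 mm tall, stand 811 mm apart (outside-to-outside). Between them sit 4 shelves, each 26 mm thick and 305 mm deep, spanning the full gap between the sides. The bottom shelf rests on the floor (its underside at z = 0) and the clear gap between one shelf's top and the next shelf's underside is 264 mm.

The bookshelf is on the floor beside the stool on its +y side.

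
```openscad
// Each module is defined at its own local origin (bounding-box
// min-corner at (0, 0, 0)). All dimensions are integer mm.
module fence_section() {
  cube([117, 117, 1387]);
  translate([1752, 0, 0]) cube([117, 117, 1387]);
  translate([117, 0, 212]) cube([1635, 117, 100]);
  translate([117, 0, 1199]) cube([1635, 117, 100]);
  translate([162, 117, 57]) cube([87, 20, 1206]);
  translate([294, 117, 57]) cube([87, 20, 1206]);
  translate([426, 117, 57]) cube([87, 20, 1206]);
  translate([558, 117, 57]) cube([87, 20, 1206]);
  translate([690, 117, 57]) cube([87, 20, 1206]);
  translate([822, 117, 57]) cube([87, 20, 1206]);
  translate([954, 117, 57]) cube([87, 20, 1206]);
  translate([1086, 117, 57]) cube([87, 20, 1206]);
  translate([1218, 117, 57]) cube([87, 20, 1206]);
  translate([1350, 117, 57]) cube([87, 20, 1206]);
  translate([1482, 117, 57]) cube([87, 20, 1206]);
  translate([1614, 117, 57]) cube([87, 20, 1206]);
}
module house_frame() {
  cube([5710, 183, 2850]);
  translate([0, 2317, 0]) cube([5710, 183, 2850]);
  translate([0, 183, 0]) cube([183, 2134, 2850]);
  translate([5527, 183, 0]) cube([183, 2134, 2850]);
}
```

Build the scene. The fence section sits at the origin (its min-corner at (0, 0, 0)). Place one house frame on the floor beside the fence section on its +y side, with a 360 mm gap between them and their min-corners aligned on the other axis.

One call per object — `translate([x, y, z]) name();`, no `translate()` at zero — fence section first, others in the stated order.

fence_section();
translate([0, 497, 0]) house_frame();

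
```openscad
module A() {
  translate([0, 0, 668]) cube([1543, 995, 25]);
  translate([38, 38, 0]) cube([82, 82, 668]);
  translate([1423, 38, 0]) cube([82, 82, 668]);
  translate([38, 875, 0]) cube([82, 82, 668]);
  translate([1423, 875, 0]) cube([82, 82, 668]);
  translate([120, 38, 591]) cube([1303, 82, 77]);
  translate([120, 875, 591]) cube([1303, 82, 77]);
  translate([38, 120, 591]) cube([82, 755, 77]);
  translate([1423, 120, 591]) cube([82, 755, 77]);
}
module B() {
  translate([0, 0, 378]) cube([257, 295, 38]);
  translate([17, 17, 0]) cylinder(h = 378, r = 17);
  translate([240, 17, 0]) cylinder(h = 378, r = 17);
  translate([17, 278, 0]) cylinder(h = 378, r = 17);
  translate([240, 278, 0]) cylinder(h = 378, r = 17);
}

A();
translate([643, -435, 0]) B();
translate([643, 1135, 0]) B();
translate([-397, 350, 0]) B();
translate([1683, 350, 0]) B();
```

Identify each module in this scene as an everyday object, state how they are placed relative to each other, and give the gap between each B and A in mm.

A is a table. B is a stool. Four stools sit around the table at the −y, +y, −x, +x sides. The gap between each stool and the table is 140 mm.

Each stool's nearest face is 140 mm from the table's bounding box.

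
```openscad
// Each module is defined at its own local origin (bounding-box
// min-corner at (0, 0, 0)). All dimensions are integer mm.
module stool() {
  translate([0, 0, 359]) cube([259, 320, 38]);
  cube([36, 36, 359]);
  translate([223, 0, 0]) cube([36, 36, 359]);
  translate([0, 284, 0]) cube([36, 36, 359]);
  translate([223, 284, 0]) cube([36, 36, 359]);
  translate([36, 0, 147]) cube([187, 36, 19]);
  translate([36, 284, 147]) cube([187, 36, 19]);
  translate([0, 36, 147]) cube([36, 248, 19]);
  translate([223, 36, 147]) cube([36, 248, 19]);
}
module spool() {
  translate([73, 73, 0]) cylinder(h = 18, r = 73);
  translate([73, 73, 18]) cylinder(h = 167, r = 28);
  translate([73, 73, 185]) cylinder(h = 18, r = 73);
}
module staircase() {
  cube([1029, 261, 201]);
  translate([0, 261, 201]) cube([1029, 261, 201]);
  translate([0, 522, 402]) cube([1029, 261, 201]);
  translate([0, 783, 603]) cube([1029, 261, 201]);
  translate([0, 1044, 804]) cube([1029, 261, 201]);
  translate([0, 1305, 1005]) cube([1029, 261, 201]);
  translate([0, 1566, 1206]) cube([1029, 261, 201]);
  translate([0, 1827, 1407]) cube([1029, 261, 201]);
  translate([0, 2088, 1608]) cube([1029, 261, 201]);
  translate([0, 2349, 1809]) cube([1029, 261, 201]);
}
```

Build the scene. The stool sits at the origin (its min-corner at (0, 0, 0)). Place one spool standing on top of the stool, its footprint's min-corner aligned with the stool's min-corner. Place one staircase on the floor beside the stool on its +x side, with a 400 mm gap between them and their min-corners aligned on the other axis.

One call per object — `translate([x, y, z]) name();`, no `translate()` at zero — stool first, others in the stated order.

stool();
translate([0, 0, 397]) spool();
translate([659, 0, 0]) staircase();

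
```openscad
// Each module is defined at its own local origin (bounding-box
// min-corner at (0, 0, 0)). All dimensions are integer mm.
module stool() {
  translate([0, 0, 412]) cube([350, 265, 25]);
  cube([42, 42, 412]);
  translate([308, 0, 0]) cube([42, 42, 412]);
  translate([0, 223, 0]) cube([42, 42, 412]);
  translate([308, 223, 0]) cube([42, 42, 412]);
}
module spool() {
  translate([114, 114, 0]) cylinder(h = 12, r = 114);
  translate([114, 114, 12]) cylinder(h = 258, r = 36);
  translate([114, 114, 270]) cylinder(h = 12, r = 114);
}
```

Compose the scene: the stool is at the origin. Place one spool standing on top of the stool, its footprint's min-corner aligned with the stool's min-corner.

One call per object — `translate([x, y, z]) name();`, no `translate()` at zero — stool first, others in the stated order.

stool();
translate([0, 0, 437]) spool();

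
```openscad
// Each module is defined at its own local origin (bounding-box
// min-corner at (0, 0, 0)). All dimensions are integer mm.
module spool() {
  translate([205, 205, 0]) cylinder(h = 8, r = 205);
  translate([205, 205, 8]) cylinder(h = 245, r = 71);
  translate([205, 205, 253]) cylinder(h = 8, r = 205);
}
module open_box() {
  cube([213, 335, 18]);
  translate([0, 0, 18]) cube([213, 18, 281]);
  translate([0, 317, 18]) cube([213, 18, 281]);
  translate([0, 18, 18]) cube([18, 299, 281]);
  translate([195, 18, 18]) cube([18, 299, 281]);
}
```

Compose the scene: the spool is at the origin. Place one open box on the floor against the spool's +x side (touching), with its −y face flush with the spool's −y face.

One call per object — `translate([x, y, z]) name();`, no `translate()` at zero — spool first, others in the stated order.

spool();
translate([410, 0, 0]) open_box();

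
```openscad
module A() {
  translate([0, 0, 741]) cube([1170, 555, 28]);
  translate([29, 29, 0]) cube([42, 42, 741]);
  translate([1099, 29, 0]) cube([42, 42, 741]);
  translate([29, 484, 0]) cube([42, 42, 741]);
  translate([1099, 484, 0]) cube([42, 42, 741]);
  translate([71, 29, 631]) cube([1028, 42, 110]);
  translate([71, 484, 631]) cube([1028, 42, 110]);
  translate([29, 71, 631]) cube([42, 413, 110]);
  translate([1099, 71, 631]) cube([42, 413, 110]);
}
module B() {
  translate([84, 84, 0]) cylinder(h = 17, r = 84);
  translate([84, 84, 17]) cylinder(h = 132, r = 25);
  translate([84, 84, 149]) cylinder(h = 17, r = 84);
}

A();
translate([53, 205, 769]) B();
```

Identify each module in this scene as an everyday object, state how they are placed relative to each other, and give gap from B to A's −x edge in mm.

A is a table. B is a spool. The spool is on top of the table. The gap from the spool to the table's −x edge is 53 mm.

The spool's min-x is at 53; the table's min-x is 0; gap = 53 mm.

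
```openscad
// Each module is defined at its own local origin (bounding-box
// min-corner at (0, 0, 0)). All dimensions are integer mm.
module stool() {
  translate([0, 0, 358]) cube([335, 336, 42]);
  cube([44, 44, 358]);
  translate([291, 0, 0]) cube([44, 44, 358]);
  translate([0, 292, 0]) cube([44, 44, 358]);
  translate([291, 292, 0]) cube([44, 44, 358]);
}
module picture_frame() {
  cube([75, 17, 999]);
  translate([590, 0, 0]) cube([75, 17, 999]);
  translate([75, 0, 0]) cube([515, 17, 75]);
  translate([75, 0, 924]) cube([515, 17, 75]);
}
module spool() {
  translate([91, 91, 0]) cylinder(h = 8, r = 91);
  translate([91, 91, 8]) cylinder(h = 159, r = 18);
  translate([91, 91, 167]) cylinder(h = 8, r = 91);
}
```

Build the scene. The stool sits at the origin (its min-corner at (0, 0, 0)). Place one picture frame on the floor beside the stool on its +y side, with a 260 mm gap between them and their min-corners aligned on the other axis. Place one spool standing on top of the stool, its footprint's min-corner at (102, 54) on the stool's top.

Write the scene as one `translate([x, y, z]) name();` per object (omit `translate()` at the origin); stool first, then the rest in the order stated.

stool();
translate([0, 596, 0]) picture_frame();
translate([102, 54, 400]) spool();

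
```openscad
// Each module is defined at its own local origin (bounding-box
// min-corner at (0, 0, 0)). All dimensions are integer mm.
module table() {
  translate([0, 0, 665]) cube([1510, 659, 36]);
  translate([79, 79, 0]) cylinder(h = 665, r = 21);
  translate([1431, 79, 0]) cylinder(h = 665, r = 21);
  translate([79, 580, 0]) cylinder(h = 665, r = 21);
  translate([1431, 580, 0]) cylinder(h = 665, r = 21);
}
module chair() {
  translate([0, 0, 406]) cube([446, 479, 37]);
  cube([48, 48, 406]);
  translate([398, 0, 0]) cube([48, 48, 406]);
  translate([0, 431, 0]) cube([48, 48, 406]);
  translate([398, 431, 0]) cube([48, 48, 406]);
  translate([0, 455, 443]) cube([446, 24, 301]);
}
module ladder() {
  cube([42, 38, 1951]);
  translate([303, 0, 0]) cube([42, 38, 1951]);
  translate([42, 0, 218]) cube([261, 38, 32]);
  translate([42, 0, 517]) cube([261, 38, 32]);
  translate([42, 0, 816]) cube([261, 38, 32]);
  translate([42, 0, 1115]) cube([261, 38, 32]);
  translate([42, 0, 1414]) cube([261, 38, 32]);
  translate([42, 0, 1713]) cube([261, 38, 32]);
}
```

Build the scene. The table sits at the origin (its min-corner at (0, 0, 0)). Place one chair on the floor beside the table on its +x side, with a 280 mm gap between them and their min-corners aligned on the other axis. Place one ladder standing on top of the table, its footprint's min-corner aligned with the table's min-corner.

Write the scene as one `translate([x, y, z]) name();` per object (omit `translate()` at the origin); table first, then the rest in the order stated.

table();
translate([1790, 0, 0]) chair();
translate([0, 0, 701]) ladder();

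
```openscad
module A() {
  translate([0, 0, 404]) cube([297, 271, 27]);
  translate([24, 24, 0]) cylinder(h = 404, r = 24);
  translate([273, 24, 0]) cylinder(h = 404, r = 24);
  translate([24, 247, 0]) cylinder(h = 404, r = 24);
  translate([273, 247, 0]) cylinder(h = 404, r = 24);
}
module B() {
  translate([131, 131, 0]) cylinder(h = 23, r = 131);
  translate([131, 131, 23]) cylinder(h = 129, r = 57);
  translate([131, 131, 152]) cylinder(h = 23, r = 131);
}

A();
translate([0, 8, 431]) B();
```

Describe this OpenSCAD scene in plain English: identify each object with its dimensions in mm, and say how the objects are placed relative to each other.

A is a four-legged stool. The seat is a 297×271×27 mm slab whose top surface is at z = 431 mm; four round legs, each 48 mm in diameter, run from the floor (z = 0) to the underside of the seat, each leg's axis is inset half a diameter from the nearest pair of seat edges (so the leg's bounding box is flush with the corner).

B is a spool: two coaxial disc flanges of radius 131 mm and thickness 23 mm, joined by a core cylinder of radius 57 mm and height 129 mm. The lower flange rests on z = 0 and the three cylinders share a vertical axis.

The spool is on top of the stool.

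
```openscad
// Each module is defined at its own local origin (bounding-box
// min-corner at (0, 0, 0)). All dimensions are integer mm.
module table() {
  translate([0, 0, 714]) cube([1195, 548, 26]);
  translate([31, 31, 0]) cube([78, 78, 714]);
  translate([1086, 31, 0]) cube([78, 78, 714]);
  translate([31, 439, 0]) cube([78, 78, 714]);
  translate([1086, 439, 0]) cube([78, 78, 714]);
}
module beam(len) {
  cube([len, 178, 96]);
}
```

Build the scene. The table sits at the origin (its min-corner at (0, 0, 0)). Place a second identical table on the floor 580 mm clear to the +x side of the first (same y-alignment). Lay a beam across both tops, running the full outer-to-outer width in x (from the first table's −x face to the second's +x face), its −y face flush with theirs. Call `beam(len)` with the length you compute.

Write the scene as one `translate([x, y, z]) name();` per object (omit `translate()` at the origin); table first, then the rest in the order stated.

table();
translate([1775, 0, 0]) table();
translate([0, 0, 740]) beam(2970);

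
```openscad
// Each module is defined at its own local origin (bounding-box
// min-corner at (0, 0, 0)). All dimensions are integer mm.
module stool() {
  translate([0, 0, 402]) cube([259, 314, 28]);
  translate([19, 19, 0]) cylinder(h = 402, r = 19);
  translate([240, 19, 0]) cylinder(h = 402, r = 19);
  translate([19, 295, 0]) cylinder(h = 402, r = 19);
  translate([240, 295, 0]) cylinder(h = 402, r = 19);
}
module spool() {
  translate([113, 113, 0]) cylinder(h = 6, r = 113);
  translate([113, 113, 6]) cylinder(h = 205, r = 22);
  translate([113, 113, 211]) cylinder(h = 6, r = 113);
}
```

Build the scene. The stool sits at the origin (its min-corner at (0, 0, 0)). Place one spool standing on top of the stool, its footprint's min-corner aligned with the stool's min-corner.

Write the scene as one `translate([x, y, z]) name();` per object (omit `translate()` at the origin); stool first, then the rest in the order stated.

stool();
translate([0, 0, 430]) spool();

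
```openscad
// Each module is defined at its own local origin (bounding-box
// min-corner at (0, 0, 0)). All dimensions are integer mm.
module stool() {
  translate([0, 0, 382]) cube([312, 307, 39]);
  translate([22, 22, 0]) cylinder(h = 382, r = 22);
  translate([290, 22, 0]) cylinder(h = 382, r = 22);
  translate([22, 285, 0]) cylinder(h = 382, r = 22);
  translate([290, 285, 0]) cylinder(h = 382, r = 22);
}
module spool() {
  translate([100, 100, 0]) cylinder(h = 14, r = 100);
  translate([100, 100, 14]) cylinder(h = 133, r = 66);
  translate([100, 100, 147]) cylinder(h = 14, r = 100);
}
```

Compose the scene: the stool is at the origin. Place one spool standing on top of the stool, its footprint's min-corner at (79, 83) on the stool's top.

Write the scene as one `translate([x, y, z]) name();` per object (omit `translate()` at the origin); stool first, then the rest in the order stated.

stool();
translate([79, 83, 421]) spool();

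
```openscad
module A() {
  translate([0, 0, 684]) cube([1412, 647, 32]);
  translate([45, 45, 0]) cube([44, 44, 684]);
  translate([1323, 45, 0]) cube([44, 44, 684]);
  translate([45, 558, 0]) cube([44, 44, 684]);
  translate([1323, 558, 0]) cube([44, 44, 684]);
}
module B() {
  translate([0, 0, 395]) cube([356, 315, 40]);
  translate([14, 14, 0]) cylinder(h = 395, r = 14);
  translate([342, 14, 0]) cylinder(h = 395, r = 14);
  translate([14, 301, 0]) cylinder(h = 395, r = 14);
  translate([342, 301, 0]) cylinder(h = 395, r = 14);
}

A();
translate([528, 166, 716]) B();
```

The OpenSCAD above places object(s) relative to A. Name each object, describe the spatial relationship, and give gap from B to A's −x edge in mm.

The stool's min-x is at 528; the table's min-x is 0; gap = 528 mm.

A is a table. B is a stool. The stool is on top of the table, centred. The gap from the stool to the table's −x edge is 528 mm.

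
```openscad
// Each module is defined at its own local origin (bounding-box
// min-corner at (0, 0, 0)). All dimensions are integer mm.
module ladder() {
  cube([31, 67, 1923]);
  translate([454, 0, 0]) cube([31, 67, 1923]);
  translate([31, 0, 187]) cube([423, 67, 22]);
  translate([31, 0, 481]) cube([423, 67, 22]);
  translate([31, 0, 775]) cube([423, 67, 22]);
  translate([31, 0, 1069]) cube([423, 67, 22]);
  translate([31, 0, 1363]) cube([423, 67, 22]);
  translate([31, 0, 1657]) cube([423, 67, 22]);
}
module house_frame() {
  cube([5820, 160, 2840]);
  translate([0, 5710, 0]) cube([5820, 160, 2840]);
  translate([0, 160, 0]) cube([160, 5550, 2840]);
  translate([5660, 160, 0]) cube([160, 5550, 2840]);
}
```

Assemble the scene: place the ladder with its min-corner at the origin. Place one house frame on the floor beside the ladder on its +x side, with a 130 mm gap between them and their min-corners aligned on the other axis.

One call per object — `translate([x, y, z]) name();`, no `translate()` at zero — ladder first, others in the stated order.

ladder();
translate([615, 0, 0]) house_frame();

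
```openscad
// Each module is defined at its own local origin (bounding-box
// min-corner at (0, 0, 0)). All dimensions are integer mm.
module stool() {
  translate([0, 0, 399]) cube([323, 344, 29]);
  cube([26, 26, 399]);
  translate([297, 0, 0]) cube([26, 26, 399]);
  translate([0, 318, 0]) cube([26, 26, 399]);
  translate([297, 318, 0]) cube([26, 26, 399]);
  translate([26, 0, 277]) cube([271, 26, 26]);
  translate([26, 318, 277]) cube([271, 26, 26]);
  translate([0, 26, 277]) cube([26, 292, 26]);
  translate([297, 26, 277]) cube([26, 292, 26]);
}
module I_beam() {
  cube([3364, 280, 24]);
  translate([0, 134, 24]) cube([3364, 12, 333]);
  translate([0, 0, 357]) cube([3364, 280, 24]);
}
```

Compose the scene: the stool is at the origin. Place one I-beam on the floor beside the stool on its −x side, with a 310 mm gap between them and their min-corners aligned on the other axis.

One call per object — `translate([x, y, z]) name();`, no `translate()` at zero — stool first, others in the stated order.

stool();
translate([-3674, 0, 0]) I_beam();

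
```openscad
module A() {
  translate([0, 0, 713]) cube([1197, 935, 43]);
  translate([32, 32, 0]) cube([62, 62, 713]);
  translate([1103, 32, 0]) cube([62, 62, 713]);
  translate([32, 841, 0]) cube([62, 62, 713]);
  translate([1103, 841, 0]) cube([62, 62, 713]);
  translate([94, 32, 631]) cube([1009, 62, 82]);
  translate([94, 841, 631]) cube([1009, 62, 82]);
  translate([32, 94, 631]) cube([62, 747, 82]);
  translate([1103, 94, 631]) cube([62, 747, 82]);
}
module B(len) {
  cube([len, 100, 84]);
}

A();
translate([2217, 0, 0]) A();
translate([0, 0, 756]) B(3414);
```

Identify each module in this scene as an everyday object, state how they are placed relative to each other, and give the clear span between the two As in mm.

Second table starts at x = 2217; first ends at x = 1197; clear span = 2217 − 1197 = 1020 mm.

A is a table. B is a beam. A beam spans the tops of two tables. The clear span between the two tables is 1020 mm.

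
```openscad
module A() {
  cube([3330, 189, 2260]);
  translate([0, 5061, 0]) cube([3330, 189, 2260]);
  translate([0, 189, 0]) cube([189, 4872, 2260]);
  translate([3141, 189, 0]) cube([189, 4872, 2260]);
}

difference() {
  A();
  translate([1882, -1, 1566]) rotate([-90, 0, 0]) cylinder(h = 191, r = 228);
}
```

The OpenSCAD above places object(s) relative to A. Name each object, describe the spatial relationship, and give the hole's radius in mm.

The subtracted cylinder has r = 228 mm.

A is a house frame. The house frame has a circular hole through its front wall. The hole's radius is 228 mm.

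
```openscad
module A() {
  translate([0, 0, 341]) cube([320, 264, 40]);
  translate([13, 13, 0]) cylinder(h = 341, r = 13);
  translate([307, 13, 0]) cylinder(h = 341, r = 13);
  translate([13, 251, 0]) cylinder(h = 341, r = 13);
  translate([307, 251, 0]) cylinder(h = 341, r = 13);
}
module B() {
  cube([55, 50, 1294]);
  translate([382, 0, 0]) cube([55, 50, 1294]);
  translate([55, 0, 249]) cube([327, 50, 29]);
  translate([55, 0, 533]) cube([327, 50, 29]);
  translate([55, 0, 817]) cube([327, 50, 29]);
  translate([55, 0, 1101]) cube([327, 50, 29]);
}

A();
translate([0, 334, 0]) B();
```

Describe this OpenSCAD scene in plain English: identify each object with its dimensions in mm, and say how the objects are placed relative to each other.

A is a simple wooden stool: a rectangular seat 320 mm (x) by 264 mm (y), 40 mm thick, top face at z = 381 mm, on four round legs, each 26 mm in diameter. The legs rest on z = 0, each leg's axis is inset half a diameter from the nearest pair of seat edges (so the leg's bounding box is flush with the corner).

B is a wooden ladder with two side rails of 55×50 mm section and 1294 mm height, set 437 mm apart overall. Between them run 4 rectangular rungs (50 mm deep, 29 mm thick), front faces flush with the rails' −y face. The bottom of the first rung is 249 mm above the floor and each subsequent rung is 284 mm higher than the one below.

The ladder is on the floor beside the stool on its +y side.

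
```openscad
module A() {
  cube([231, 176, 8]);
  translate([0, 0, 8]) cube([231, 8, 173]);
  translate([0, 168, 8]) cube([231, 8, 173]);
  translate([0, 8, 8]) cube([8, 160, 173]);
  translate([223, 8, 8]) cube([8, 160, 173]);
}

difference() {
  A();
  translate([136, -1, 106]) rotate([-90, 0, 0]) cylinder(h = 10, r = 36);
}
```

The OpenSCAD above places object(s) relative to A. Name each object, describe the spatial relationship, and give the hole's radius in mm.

The subtracted cylinder has r = 36 mm.

A is an open box. The open box has a circular hole through its front wall. The hole's radius is 36 mm.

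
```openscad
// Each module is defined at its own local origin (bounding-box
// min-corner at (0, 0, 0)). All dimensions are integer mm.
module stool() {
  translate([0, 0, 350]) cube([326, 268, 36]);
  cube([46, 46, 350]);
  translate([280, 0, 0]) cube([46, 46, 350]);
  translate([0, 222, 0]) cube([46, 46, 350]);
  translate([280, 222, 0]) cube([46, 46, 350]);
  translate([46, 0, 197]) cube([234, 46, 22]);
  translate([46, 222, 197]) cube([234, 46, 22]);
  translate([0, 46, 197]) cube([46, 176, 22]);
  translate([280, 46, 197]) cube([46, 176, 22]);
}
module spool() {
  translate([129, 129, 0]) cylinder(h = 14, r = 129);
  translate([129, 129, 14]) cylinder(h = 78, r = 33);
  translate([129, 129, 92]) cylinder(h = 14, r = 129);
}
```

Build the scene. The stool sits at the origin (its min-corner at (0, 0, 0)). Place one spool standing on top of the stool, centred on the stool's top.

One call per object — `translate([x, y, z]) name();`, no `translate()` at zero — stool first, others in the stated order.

stool();
translate([34, 5, 386]) spool();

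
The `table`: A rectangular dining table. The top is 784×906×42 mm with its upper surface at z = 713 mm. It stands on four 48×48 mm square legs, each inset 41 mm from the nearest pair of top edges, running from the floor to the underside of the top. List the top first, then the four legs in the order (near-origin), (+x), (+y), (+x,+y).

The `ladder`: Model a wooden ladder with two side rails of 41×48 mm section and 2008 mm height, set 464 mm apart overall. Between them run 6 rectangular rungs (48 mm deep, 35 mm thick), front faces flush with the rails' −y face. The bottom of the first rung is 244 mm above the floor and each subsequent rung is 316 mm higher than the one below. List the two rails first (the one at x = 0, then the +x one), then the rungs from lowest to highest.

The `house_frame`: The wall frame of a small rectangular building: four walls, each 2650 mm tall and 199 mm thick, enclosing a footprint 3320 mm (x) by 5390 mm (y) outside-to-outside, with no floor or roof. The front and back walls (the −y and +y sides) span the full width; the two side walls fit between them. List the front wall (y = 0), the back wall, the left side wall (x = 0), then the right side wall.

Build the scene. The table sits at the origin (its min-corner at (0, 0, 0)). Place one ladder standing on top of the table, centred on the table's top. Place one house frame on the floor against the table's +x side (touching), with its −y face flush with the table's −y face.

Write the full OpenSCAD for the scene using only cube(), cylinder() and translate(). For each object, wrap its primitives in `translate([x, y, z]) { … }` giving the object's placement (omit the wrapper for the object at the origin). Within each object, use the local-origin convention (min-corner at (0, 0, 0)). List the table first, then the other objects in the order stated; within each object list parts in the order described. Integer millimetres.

translate([0, 0, 671]) cube([784, 906, 42]);
translate([41, 41, 0]) cube([48, 48, 671]);
translate([695, 41, 0]) cube([48, 48, 671]);
translate([41, 817, 0]) cube([48, 48, 671]);
translate([695, 817, 0]) cube([48, 48, 671]);
translate([160, 429, 713]) {
  cube([41, 48, 2008]);
  translate([423, 0, 0]) cube([41, 48, 2008]);
  translate([41, 0, 244]) cube([382, 48, 35]);
  translate([41, 0, 560]) cube([382, 48, 35]);
  translate([41, 0, 876]) cube([382, 48, 35]);
  translate([41, 0, 1192]) cube([382, 48, 35]);
  translate([41, 0, 1508]) cube([382, 48, 35]);
  translate([41, 0, 1824]) cube([382, 48, 35]);
}
translate([784, 0, 0]) {
  cube([3320, 199, 2650]);
  translate([0, 5191, 0]) cube([3320, 199, 2650]);
  translate([0, 199, 0]) cube([199, 4992, 2650]);
  translate([3121, 199, 0]) cube([199, 4992, 2650]);
}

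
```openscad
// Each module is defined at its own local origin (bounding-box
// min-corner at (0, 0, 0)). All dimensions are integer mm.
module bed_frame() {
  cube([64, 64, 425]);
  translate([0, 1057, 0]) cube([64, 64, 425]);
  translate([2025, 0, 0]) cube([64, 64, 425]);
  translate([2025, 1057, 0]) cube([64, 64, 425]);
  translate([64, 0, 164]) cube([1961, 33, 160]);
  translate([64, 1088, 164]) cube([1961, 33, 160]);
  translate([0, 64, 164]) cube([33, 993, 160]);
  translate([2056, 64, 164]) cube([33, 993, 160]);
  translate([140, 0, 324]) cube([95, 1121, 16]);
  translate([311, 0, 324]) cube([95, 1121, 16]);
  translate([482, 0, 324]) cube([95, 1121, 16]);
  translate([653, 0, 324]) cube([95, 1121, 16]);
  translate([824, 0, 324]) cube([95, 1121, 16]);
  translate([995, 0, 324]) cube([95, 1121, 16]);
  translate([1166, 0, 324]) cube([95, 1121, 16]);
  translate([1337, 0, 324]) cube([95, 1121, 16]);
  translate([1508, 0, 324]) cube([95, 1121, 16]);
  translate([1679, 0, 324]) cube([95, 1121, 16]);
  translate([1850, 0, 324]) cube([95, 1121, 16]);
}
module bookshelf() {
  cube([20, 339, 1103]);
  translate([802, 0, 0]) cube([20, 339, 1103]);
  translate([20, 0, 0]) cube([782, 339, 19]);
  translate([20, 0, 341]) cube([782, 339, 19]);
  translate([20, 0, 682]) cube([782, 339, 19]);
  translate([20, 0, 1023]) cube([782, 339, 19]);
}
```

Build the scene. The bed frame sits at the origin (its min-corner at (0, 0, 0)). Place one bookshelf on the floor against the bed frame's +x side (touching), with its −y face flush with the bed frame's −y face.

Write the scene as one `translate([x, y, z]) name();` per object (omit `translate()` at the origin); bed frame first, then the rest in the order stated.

bed_frame();
translate([2089, 0, 0]) bookshelf();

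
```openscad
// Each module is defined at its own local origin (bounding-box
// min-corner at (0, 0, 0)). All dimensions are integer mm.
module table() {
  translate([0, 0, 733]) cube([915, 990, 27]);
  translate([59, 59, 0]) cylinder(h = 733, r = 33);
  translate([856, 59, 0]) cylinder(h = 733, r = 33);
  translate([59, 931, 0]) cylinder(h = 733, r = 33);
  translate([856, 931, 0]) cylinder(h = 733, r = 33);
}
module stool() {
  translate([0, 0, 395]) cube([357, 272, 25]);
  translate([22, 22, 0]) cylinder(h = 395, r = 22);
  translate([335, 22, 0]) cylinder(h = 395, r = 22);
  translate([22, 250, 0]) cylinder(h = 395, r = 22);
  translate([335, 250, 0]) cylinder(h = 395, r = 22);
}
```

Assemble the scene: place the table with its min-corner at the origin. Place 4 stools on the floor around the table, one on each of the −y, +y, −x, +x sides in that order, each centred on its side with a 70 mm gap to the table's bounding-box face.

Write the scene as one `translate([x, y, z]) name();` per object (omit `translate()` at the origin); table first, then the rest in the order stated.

table();
translate([279, -342, 0]) stool();
translate([279, 1060, 0]) stool();
translate([-427, 359, 0]) stool();
translate([985, 359, 0]) stool();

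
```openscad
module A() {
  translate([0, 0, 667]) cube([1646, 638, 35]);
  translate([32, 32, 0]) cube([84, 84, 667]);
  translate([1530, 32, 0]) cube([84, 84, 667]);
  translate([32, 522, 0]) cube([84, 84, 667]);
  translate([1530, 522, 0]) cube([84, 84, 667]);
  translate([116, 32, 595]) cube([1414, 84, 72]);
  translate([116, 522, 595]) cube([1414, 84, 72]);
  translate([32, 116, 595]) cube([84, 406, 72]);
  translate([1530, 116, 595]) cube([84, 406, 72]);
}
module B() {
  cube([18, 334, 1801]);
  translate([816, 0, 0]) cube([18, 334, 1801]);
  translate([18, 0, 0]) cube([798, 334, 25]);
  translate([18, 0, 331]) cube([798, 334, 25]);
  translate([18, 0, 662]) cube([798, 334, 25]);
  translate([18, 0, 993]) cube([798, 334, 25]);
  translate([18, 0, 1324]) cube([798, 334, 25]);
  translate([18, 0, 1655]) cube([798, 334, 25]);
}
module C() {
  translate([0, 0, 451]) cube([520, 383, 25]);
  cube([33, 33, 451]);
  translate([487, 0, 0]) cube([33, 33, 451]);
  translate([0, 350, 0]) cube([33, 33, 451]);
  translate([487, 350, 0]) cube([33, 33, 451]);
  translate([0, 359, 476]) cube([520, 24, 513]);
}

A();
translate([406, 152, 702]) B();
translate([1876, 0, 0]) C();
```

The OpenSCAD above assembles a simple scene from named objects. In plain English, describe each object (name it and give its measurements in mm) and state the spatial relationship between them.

A is a table: top 1646 mm (x) × 638 mm (y), 35 mm thick, upper face at z = 702 mm, on four 84×84 mm square legs, each inset 32 mm from the nearest pair of top edges, running from z = 0 to the bottom of the top. Four apron rails, 84 mm thick and 72 mm tall, run between adjacent legs with their top edges flush with the underside of the top and their outer faces flush with the legs' outer faces.

B is an open bookshelf. Two side panels, each 18 mm thick, 334 mm deep and 1801 mm tall, stand 834 mm apart (outside-to-outside). Between them sit 6 shelves, each 25 mm thick and 334 mm deep, spanning the full gap between the sides. The bottom shelf rests on the floor (its underside at z = 0) and the clear gap between one shelf's top and the next shelf's underside is 306 mm.

C is a chair: 520×383 mm seat, 25 mm thick, top at z = 476 mm, on four 33 mm square corner legs flush with the seat edges. A 24 mm thick backrest slab spans the full seat width, extending 513 mm above the seat top, its back face flush with the seat's +y edge.

The bookshelf is on top of the table, centred. The chair is on the floor beside the table on its +x side.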